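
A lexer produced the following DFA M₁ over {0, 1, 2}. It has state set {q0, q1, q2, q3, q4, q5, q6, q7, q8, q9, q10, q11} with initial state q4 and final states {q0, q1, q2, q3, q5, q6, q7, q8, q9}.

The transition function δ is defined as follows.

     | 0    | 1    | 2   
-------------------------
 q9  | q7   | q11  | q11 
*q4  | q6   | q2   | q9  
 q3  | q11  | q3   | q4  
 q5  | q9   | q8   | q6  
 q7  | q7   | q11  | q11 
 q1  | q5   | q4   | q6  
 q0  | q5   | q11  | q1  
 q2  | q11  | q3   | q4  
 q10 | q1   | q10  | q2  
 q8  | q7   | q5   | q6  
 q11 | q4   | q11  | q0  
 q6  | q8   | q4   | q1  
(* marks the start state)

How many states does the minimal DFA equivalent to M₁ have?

7

States {q10} cannot be reached from the start state, so discard them.
Initial partition by acceptance: {q0,q1,q2,q3,q5,q6,q7,q8,q9} | {q4,q11}.
Refine {q0,q1,q2,q3,q5,q6,q7,q8,q9} on symbol 0: members go to different blocks, giving {q0,q1,q5,q6,q7,q8,q9} and {q2,q3}.
On input 1, block {q0,q1,q5,q6,q7,q8,q9} splits into {q0,q1,q6,q7,q9} and {q5,q8}.
Split {q0,q1,q6,q7,q9} by δ(·,0) → {q0,q1,q6} and {q7,q9}.
Refine {q4,q11} on symbol 0: members go to different blocks, giving {q4} and {q11}.
Split {q0,q1,q6} by δ(·,1) → {q1,q6} and {q0}.
No further refinement is possible. Final partition (7 blocks): {q1,q6} | {q4} | {q2,q3} | {q5,q8} | {q7,q9} | {q11} | {q0}.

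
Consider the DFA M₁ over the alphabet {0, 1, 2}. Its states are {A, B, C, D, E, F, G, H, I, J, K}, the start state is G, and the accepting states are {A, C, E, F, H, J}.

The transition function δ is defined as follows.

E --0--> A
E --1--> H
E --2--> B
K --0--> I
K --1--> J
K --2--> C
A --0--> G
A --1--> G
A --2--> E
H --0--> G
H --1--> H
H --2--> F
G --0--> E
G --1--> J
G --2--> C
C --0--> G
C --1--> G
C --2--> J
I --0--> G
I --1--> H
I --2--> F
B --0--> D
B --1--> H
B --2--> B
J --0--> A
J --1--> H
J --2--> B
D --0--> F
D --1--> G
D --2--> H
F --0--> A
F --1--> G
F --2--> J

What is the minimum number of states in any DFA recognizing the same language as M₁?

7

States {I,K} cannot be reached from the start state, so discard them.
P0 = {A,C,E,F,H,J} | {B,D,G}.
On input 0, block {A,C,E,F,H,J} splits into {A,C,H} and {E,F,J}.
On input 1, block {A,C,H} splits into {A,C} and {H}.
Split {B,D,G} by δ(·,0) → {D,G} and {B}.
Split {D,G} by δ(·,1) → {D} and {G}.
On input 1, block {E,F,J} splits into {E,J} and {F}.
Stable partition: {A,C} | {D} | {E,J} | {H} | {B} | {G} | {F} — 7 equivalence classes.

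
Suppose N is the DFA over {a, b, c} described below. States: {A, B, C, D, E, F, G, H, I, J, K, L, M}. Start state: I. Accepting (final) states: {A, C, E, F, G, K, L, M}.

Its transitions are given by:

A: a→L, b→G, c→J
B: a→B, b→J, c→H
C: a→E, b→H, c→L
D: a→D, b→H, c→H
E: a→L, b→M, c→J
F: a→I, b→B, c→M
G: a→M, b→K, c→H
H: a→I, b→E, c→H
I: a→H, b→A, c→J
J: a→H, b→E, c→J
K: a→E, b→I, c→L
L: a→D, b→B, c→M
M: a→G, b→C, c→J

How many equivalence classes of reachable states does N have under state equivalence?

6

First remove the unreachable states {F}; 12 states remain.
P0 = {A,C,E,G,K,L,M} | {B,D,H,I,J}.
Split {A,C,E,G,K,L,M} by δ(·,a) → {A,C,E,G,K,M} and {L}.
Split {A,C,E,G,K,M} by δ(·,a) → {C,G,K,M} and {A,E}.
On input a, block {C,G,K,M} splits into {C,K} and {G,M}.
Refine {B,D,H,I,J} on symbol b: members go to different blocks, giving {H,I,J} and {B,D}.
No further refinement is possible. Final partition (6 blocks): {C,K} | {H,I,J} | {L} | {A,E} | {G,M} | {B,D}.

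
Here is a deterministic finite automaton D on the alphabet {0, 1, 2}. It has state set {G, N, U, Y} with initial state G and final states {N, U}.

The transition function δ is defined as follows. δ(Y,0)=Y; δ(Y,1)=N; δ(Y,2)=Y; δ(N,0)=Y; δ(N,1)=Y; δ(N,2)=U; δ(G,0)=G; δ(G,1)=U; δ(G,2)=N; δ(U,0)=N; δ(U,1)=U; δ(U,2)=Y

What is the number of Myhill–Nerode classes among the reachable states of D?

Every state is reachable, so we keep all 4.
P0 = {N,U} | {G,Y}.
Refine {N,U} on symbol 0: members go to different blocks, giving {N} and {U}.
On input 1, block {G,Y} splits into {Y} and {G}.
Stable partition: {N} | {Y} | {U} | {G} — 4 equivalence classes.

4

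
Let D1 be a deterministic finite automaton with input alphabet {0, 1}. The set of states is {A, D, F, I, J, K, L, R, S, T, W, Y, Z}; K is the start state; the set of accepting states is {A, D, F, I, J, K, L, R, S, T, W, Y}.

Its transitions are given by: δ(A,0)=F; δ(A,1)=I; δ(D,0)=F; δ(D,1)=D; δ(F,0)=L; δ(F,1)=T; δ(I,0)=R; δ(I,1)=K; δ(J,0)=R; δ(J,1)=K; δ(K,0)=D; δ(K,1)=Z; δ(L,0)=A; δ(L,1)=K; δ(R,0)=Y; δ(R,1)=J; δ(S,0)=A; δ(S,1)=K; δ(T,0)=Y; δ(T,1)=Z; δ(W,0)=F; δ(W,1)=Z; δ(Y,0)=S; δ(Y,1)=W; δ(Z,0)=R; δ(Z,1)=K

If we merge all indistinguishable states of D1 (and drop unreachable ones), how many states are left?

7

All states are reachable from the start state.
Initial partition by acceptance: {A,D,F,I,J,K,L,R,S,T,W,Y} | {Z}.
On input 1, block {A,D,F,I,J,K,L,R,S,T,W,Y} splits into {A,D,F,I,J,L,R,S,Y} and {K,T,W}.
Refine {A,D,F,I,J,L,R,S,Y} on symbol 1: members go to different blocks, giving {F,I,J,L,S,Y} and {A,D,R}.
On input 0, block {F,I,J,L,S,Y} splits into {I,J,L,S} and {F,Y}.
Refine {K,T,W} on symbol 0: members go to different blocks, giving {T,W} and {K}.
Refine {A,D,R} on symbol 1: members go to different blocks, giving {A,R} and {D}.
The partition is now stable with 7 blocks: {I,J,L,S} | {Z} | {T,W} | {A,R} | {F,Y} | {K} | {D}.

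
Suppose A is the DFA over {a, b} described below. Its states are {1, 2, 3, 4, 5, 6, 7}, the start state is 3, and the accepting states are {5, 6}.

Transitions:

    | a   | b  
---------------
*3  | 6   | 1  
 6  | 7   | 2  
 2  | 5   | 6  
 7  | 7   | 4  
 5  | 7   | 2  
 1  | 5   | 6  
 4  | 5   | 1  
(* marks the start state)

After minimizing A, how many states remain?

Every state is reachable, so we keep all 7.
Initial partition by acceptance: {5,6} | {1,2,3,4,7}.
Split {1,2,3,4,7} by δ(·,a) → {1,2,3,4} and {7}.
Split {1,2,3,4} by δ(·,b) → {1,2} and {3,4}.
Stable partition: {5,6} | {1,2} | {7} | {3,4} — 4 equivalence classes.

4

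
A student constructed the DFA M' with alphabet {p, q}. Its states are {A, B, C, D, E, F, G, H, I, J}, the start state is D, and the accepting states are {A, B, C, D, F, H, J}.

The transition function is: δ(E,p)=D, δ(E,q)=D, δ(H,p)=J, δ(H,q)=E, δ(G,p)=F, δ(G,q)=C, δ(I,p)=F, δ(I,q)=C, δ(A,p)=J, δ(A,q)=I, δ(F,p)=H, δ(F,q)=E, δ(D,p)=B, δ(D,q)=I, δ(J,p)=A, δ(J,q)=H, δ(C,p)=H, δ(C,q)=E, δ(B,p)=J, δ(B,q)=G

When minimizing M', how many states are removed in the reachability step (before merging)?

Exploring from D, all states are eventually visited, so none are unreachable.

0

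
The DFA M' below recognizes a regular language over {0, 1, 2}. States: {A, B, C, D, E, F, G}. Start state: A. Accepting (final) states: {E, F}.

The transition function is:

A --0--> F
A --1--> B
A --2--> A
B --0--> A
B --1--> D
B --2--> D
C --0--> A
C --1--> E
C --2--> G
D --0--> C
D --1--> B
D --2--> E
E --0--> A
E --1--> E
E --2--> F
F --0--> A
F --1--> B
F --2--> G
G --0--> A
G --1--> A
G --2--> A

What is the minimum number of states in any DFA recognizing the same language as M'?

Start with accepting vs non-accepting: {E,F} | {A,B,C,D,G}.
Refine {E,F} on symbol 1: members go to different blocks, giving {E} and {F}.
Refine {A,B,C,D,G} on symbol 0: members go to different blocks, giving {B,C,D,G} and {A}.
Refine {B,C,D,G} on symbol 0: members go to different blocks, giving {B,C,G} and {D}.
Refine {B,C,G} on symbol 1: members go to different blocks, giving {B} and {C} and {G}.
Stable partition: {E} | {B} | {F} | {A} | {D} | {C} | {G} — 7 equivalence classes.

7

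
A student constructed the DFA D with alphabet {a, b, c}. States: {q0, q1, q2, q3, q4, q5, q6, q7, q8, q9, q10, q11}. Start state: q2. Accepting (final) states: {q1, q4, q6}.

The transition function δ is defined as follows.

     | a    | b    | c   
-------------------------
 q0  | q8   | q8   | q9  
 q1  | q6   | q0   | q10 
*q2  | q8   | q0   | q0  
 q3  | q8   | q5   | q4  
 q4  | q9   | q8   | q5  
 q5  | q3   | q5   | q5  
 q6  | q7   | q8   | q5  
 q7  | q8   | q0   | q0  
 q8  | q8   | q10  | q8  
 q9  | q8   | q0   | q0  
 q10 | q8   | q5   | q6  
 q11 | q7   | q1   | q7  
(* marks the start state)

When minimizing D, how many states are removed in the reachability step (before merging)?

BFS from q2 reaches {q0, q2, q3, q4, q5, q6, q7, q8, q9, q10}; the 2 state(s) q1, q11 are never visited.

2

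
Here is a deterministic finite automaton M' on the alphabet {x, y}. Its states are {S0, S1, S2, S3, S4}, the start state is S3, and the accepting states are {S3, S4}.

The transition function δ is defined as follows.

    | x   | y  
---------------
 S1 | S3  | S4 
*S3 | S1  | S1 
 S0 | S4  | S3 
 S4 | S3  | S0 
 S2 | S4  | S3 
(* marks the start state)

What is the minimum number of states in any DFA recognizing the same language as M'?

First remove the unreachable states {S2}; 4 states remain.
Initial partition by acceptance: {S3,S4} | {S0,S1}.
Refine {S3,S4} on symbol x: members go to different blocks, giving {S3} and {S4}.
Split {S0,S1} by δ(·,x) → {S0} and {S1}.
Stable partition: {S3} | {S0} | {S4} | {S1} — 4 equivalence classes.

4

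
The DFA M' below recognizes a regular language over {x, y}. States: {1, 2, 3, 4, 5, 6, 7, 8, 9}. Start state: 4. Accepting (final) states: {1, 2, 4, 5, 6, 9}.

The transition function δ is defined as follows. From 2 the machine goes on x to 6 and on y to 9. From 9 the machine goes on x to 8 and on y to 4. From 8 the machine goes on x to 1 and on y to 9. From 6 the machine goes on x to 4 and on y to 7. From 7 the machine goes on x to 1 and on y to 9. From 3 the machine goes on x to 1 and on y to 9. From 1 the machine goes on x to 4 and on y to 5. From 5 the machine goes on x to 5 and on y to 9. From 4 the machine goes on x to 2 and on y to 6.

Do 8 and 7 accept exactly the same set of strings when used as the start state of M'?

Yes

States {3} cannot be reached from the start state, so discard them.
P0 = {1,2,4,5,6,9} | {7,8}.
Refine {1,2,4,5,6,9} on symbol x: members go to different blocks, giving {1,2,4,5,6} and {9}.
Split {1,2,4,5,6} by δ(·,y) → {1,4} and {2,5} and {6}.
Refine {1,4} on symbol x: members go to different blocks, giving {1} and {4}.
Split {2,5} by δ(·,x) → {2} and {5}.
No further refinement is possible. Final partition (7 blocks): {1} | {7,8} | {9} | {2} | {6} | {4} | {5}.
8 and 7 lie in the same block of the stable partition, so they are equivalent — no string distinguishes them.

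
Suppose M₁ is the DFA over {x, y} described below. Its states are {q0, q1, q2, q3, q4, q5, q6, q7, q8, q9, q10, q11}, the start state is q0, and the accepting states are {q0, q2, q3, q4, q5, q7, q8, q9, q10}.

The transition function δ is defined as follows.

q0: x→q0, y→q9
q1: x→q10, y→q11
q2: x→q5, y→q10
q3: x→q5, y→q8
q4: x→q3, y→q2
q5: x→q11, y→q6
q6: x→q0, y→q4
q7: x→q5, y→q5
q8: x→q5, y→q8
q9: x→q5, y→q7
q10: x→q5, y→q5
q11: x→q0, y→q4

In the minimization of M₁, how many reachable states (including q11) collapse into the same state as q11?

2

Reachable states from the start: {q0,q2,q3,q4,q5,q6,q7,q8,q9,q10,q11}. Unreachable: {q1} — drop them.
P0 = {q0,q2,q3,q4,q5,q7,q8,q9,q10} | {q6,q11}.
On input x, block {q0,q2,q3,q4,q5,q7,q8,q9,q10} splits into {q0,q2,q3,q4,q7,q8,q9,q10} and {q5}.
On input x, block {q0,q2,q3,q4,q7,q8,q9,q10} splits into {q2,q3,q7,q8,q9,q10} and {q0,q4}.
Split {q2,q3,q7,q8,q9,q10} by δ(·,y) → {q2,q3,q8,q9} and {q7,q10}.
Split {q2,q3,q8,q9} by δ(·,y) → {q2,q9} and {q3,q8}.
Split {q0,q4} by δ(·,x) → {q0} and {q4}.
Stable partition: {q2,q9} | {q6,q11} | {q5} | {q0} | {q7,q10} | {q3,q8} | {q4} — 7 equivalence classes.
The equivalence class containing q11 is {q6,q11}, of size 2.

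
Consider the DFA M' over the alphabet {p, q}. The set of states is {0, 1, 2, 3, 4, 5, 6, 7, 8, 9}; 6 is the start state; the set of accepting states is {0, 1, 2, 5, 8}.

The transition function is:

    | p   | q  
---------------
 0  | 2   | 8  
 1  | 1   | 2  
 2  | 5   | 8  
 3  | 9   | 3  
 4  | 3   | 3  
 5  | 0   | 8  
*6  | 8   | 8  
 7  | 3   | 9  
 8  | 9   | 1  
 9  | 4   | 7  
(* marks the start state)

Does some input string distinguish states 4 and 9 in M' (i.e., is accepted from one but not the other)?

No

P0 = {0,1,2,5,8} | {3,4,6,7,9}.
Split {0,1,2,5,8} by δ(·,p) → {0,1,2,5} and {8}.
Split {0,1,2,5} by δ(·,q) → {0,2,5} and {1}.
On input p, block {3,4,6,7,9} splits into {3,4,7,9} and {6}.
The partition is now stable with 5 blocks: {0,2,5} | {3,4,7,9} | {8} | {1} | {6}.
4 and 9 lie in the same block of the stable partition, so they are equivalent — no string distinguishes them.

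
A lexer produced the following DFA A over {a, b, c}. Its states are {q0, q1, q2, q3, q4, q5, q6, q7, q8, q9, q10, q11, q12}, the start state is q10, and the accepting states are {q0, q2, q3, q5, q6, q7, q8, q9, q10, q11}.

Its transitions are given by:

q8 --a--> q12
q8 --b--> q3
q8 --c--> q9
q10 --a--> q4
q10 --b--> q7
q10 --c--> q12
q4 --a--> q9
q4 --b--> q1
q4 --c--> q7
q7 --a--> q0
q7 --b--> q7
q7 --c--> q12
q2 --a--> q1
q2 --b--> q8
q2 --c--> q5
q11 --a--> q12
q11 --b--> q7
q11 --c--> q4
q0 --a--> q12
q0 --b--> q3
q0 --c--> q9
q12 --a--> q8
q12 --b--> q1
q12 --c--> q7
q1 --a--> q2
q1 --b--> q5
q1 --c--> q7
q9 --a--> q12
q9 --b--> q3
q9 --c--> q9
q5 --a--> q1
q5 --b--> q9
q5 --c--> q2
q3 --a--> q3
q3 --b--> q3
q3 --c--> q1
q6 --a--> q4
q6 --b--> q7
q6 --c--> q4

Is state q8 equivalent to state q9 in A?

Yes

States {q6,q11} cannot be reached from the start state, so discard them.
Start with accepting vs non-accepting: {q0,q2,q3,q5,q7,q8,q9,q10} | {q1,q4,q12}.
Split {q0,q2,q3,q5,q7,q8,q9,q10} by δ(·,a) → {q0,q2,q5,q8,q9,q10} and {q3,q7}.
Split {q0,q2,q5,q8,q9,q10} by δ(·,b) → {q0,q8,q9,q10} and {q2,q5}.
Split {q0,q8,q9,q10} by δ(·,c) → {q0,q8,q9} and {q10}.
On input a, block {q1,q4,q12} splits into {q4,q12} and {q1}.
Split {q3,q7} by δ(·,a) → {q3} and {q7}.
The partition is now stable with 7 blocks: {q0,q8,q9} | {q4,q12} | {q3} | {q2,q5} | {q10} | {q1} | {q7}.
q8 and q9 lie in the same block of the stable partition, so they are equivalent — no string distinguishes them.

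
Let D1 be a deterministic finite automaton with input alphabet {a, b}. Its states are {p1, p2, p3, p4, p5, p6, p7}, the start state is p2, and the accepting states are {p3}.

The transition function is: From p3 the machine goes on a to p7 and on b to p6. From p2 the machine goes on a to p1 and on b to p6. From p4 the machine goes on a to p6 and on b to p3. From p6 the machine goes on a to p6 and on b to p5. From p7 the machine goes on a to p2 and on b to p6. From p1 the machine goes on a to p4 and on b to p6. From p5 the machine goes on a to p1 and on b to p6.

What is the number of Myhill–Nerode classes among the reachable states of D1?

P0 = {p3} | {p1,p2,p4,p5,p6,p7}.
On input b, block {p1,p2,p4,p5,p6,p7} splits into {p1,p2,p5,p6,p7} and {p4}.
Refine {p1,p2,p5,p6,p7} on symbol a: members go to different blocks, giving {p2,p5,p6,p7} and {p1}.
Split {p2,p5,p6,p7} by δ(·,a) → {p2,p5} and {p6,p7}.
On input a, block {p6,p7} splits into {p6} and {p7}.
Stable partition: {p3} | {p2,p5} | {p4} | {p1} | {p6} | {p7} — 6 equivalence classes.

6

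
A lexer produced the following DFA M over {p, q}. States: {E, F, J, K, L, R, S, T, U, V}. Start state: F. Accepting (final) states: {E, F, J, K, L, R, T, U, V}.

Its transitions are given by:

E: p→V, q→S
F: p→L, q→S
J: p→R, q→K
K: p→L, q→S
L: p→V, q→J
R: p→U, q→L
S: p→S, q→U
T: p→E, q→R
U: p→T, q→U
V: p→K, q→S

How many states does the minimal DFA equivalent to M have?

9

Every state is reachable, so we keep all 10.
Initial partition by acceptance: {E,F,J,K,L,R,T,U,V} | {S}.
Split {E,F,J,K,L,R,T,U,V} by δ(·,q) → {J,L,R,T,U} and {E,F,K,V}.
Split {J,L,R,T,U} by δ(·,p) → {J,R,U} and {L,T}.
On input p, block {J,R,U} splits into {J,R} and {U}.
Split {J,R} by δ(·,p) → {J} and {R}.
On input p, block {E,F,K,V} splits into {E,V} and {F,K}.
Split {E,V} by δ(·,p) → {E} and {V}.
On input p, block {L,T} splits into {T} and {L}.
The partition is now stable with 9 blocks: {J} | {S} | {E} | {T} | {U} | {R} | {F,K} | {V} | {L}.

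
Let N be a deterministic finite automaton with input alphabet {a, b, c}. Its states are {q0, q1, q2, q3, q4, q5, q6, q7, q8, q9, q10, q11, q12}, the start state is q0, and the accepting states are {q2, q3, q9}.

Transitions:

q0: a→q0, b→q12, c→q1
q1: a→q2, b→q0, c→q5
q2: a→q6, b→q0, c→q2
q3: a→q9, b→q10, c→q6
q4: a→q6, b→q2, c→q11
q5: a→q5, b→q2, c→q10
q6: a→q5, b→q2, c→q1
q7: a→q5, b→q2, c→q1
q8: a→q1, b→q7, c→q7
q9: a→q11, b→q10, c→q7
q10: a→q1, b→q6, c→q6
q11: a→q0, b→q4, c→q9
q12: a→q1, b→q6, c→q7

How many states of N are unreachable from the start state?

5

Starting at q0 and following transitions, the reachable set is {q0, q1, q2, q5, q6, q7, q10, q12}. That leaves q3, q4, q8, q9, q11 unreachable — 5 in total.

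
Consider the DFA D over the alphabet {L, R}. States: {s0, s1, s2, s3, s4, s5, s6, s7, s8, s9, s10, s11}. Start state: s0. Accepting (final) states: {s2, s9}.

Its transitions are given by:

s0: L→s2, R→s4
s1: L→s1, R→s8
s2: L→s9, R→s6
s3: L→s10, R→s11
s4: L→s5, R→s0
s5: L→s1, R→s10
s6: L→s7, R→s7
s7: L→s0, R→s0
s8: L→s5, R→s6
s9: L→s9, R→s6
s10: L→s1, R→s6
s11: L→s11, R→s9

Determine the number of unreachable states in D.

2

BFS from s0 reaches {s0, s1, s2, s4, s5, s6, s7, s8, s9, s10}; the 2 state(s) s3, s11 are never visited.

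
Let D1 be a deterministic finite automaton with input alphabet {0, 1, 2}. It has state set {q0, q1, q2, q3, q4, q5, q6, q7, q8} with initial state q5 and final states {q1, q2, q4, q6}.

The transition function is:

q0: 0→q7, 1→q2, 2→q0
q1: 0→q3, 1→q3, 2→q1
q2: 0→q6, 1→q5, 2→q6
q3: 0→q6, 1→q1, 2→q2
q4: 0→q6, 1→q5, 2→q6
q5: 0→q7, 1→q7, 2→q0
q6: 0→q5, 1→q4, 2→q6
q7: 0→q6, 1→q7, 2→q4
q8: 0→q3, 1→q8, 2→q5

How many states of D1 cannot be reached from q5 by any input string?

No path from q5 leads to q1, q3, q8; the other 6 states are all reachable.

3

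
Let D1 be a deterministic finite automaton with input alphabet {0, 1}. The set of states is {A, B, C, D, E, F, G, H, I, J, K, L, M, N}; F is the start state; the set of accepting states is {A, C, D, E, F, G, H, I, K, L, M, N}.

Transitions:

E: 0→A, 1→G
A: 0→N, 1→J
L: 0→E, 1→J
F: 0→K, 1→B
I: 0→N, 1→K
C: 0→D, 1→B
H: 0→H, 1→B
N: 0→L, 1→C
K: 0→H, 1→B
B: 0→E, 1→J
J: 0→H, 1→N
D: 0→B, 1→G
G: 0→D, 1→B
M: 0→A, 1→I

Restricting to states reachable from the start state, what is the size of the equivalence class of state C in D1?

2

States {I,M} cannot be reached from the start state, so discard them.
Initial partition by acceptance: {A,C,D,E,F,G,H,K,L,N} | {B,J}.
On input 0, block {A,C,D,E,F,G,H,K,L,N} splits into {A,C,E,F,G,H,K,L,N} and {D}.
Split {A,C,E,F,G,H,K,L,N} by δ(·,0) → {A,E,F,H,K,L,N} and {C,G}.
Split {A,E,F,H,K,L,N} by δ(·,1) → {A,F,H,K,L} and {E,N}.
Split {A,F,H,K,L} by δ(·,0) → {F,H,K} and {A,L}.
Refine {B,J} on symbol 0: members go to different blocks, giving {B} and {J}.
The partition is now stable with 7 blocks: {F,H,K} | {B} | {D} | {C,G} | {E,N} | {A,L} | {J}.
State C belongs to the block {C,G}, which has 2 states.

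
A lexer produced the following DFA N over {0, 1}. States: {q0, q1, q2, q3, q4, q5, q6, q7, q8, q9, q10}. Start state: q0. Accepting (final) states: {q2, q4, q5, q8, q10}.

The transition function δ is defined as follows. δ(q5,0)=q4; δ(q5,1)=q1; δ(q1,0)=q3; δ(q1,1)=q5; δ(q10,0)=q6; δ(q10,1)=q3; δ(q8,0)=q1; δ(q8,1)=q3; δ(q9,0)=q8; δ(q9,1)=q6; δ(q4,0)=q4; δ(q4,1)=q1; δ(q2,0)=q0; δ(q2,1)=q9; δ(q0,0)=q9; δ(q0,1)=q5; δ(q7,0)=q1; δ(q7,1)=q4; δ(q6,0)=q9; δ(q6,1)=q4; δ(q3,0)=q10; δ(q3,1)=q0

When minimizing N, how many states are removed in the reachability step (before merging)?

2

BFS from q0 reaches {q0, q1, q3, q4, q5, q6, q8, q9, q10}; the 2 state(s) q2, q7 are never visited.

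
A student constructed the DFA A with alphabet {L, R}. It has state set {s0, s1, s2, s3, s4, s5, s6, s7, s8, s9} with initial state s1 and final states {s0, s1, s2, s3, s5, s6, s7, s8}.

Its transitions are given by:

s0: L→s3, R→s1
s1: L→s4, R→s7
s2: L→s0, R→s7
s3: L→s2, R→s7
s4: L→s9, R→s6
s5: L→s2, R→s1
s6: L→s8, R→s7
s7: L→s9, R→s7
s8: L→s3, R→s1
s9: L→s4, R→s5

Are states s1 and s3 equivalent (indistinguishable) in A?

No

P0 = {s0,s1,s2,s3,s5,s6,s7,s8} | {s4,s9}.
Split {s0,s1,s2,s3,s5,s6,s7,s8} by δ(·,L) → {s0,s2,s3,s5,s6,s8} and {s1,s7}.
No further refinement is possible. Final partition (3 blocks): {s0,s2,s3,s5,s6,s8} | {s4,s9} | {s1,s7}.
s1 and s3 end up in different blocks, so they are distinguishable. For instance, the string 'L' is accepted from only s3.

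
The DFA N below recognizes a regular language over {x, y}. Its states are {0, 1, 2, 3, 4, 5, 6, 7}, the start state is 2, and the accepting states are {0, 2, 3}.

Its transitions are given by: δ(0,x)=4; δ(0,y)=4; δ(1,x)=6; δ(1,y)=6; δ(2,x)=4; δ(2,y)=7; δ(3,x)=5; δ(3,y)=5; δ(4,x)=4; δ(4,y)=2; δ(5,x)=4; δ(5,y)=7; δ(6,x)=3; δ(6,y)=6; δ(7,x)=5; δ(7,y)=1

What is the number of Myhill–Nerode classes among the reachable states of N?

7

Reachable states from the start: {1,2,3,4,5,6,7}. Unreachable: {0} — drop them.
Initial partition by acceptance: {2,3} | {1,4,5,6,7}.
On input x, block {1,4,5,6,7} splits into {1,4,5,7} and {6}.
On input x, block {1,4,5,7} splits into {4,5,7} and {1}.
On input y, block {4,5,7} splits into {4} and {5} and {7}.
Split {2,3} by δ(·,x) → {2} and {3}.
No further refinement is possible. Final partition (7 blocks): {2} | {4} | {6} | {1} | {5} | {7} | {3}.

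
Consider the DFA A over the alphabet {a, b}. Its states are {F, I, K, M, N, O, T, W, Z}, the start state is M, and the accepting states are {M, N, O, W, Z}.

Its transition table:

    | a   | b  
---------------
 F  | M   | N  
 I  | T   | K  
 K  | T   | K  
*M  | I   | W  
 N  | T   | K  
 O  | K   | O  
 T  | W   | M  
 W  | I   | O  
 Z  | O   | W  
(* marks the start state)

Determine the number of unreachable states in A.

3

BFS from M reaches {I, K, M, O, T, W}; the 3 state(s) F, N, Z are never visited.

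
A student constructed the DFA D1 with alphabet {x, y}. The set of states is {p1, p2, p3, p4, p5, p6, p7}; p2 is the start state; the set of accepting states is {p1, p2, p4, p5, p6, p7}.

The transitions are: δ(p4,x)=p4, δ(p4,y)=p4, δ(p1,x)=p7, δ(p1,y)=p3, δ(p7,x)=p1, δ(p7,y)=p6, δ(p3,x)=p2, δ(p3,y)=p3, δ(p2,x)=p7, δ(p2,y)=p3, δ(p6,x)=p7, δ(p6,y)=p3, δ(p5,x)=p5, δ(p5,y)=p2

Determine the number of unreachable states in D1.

2

Starting at p2 and following transitions, the reachable set is {p1, p2, p3, p6, p7}. That leaves p4, p5 unreachable — 2 in total.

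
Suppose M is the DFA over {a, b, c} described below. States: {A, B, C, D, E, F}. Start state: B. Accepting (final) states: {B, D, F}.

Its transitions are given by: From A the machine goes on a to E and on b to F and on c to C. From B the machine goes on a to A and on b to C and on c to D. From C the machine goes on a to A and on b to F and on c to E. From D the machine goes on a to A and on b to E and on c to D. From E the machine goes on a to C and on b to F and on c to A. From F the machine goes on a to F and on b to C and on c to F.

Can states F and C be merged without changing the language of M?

Every state is reachable, so we keep all 6.
Initial partition by acceptance: {B,D,F} | {A,C,E}.
Split {B,D,F} by δ(·,a) → {B,D} and {F}.
Stable partition: {B,D} | {A,C,E} | {F} — 3 equivalence classes.
F and C end up in different blocks, so they are distinguishable. For instance, the string 'ε' is accepted from only F.

No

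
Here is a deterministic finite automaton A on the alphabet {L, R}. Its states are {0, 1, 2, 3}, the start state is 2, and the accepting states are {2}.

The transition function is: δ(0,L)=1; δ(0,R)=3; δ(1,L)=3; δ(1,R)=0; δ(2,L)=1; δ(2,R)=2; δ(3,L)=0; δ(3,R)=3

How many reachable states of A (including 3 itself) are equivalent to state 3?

3

Every state is reachable, so we keep all 4.
Start with accepting vs non-accepting: {2} | {0,1,3}.
The partition is now stable with 2 blocks: {2} | {0,1,3}.
State 3 belongs to the block {0,1,3}, which has 3 states.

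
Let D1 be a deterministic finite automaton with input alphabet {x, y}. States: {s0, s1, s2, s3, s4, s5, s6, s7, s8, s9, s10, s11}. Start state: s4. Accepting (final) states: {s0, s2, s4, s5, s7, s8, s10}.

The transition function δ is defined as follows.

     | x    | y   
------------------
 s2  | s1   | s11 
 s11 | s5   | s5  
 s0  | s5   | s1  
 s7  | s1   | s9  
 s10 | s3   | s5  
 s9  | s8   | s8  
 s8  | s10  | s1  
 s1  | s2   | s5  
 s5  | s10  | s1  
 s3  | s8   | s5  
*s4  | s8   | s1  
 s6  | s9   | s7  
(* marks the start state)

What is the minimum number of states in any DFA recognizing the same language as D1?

6

Reachable states from the start: {s1,s2,s3,s4,s5,s8,s10,s11}. Unreachable: {s0,s6,s7,s9} — drop them.
P0 = {s2,s4,s5,s8,s10} | {s1,s3,s11}.
On input x, block {s2,s4,s5,s8,s10} splits into {s4,s5,s8} and {s2,s10}.
Split {s4,s5,s8} by δ(·,x) → {s5,s8} and {s4}.
On input x, block {s1,s3,s11} splits into {s3,s11} and {s1}.
Refine {s2,s10} on symbol x: members go to different blocks, giving {s2} and {s10}.
No further refinement is possible. Final partition (6 blocks): {s5,s8} | {s3,s11} | {s2} | {s4} | {s1} | {s10}.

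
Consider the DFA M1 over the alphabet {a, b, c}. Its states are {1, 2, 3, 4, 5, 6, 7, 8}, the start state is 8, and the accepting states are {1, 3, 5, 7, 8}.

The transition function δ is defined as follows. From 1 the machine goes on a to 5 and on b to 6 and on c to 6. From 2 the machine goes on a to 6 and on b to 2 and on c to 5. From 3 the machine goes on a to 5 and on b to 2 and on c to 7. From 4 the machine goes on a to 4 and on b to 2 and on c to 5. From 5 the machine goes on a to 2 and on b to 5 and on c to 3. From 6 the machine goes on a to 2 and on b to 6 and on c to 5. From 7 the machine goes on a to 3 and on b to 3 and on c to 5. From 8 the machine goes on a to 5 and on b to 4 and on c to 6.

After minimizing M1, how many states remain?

First remove the unreachable states {1}; 7 states remain.
Start with accepting vs non-accepting: {3,5,7,8} | {2,4,6}.
Split {3,5,7,8} by δ(·,a) → {3,7,8} and {5}.
On input a, block {3,7,8} splits into {3,8} and {7}.
Split {3,8} by δ(·,c) → {3} and {8}.
No further refinement is possible. Final partition (5 blocks): {3} | {2,4,6} | {5} | {7} | {8}.

5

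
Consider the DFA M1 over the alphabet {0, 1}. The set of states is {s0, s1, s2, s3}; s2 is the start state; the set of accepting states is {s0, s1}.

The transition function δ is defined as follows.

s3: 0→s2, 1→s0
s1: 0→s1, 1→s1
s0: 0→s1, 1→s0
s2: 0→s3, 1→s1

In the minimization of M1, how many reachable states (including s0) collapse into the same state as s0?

All states are reachable from the start state.
Start with accepting vs non-accepting: {s0,s1} | {s2,s3}.
The partition is now stable with 2 blocks: {s0,s1} | {s2,s3}.
The equivalence class containing s0 is {s0,s1}, of size 2.

2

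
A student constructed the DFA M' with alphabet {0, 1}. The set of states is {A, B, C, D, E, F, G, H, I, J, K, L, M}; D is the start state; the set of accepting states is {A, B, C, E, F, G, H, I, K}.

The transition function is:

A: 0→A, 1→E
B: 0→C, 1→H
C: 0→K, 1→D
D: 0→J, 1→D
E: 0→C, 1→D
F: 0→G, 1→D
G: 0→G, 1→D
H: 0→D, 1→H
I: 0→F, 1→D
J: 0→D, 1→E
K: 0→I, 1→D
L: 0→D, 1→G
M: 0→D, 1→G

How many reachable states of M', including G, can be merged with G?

6

States {A,B,H,L,M} cannot be reached from the start state, so discard them.
Start with accepting vs non-accepting: {C,E,F,G,I,K} | {D,J}.
Split {D,J} by δ(·,1) → {D} and {J}.
Stable partition: {C,E,F,G,I,K} | {D} | {J} — 3 equivalence classes.
The equivalence class containing G is {C,E,F,G,I,K}, of size 6.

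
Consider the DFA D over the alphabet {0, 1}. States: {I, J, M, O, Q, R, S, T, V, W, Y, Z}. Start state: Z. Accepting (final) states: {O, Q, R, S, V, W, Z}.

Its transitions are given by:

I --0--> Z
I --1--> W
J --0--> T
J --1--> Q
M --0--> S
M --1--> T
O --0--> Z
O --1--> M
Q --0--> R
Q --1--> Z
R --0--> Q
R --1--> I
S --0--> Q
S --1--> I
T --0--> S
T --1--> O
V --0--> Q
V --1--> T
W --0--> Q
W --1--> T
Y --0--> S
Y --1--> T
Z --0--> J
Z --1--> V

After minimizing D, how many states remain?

Reachable states from the start: {I,J,M,O,Q,R,S,T,V,W,Z}. Unreachable: {Y} — drop them.
P0 = {O,Q,R,S,V,W,Z} | {I,J,M,T}.
Split {O,Q,R,S,V,W,Z} by δ(·,0) → {O,Q,R,S,V,W} and {Z}.
Refine {O,Q,R,S,V,W} on symbol 0: members go to different blocks, giving {Q,R,S,V,W} and {O}.
On input 1, block {Q,R,S,V,W} splits into {R,S,V,W} and {Q}.
Refine {I,J,M,T} on symbol 0: members go to different blocks, giving {M,T} and {J} and {I}.
Refine {R,S,V,W} on symbol 1: members go to different blocks, giving {V,W} and {R,S}.
Refine {M,T} on symbol 1: members go to different blocks, giving {M} and {T}.
No further refinement is possible. Final partition (9 blocks): {V,W} | {M} | {Z} | {O} | {Q} | {J} | {I} | {R,S} | {T}.

9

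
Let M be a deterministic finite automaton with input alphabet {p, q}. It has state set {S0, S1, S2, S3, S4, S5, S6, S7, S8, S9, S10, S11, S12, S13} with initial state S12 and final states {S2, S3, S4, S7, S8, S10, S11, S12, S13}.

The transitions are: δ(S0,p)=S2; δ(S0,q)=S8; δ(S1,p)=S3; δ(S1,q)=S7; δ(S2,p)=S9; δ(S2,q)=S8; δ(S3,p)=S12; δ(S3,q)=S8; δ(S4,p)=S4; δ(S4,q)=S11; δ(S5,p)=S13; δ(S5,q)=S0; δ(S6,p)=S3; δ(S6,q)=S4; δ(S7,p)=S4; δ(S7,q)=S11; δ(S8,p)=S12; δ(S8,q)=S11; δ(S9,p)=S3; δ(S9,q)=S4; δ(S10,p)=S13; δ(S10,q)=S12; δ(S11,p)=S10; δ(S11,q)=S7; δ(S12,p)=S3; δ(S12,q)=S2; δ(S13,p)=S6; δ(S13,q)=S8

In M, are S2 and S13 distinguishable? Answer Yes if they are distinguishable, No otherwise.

No

First remove the unreachable states {S0,S1,S5}; 11 states remain.
P0 = {S2,S3,S4,S7,S8,S10,S11,S12,S13} | {S6,S9}.
Refine {S2,S3,S4,S7,S8,S10,S11,S12,S13} on symbol p: members go to different blocks, giving {S3,S4,S7,S8,S10,S11,S12} and {S2,S13}.
Split {S3,S4,S7,S8,S10,S11,S12} by δ(·,p) → {S3,S4,S7,S8,S11,S12} and {S10}.
On input p, block {S3,S4,S7,S8,S11,S12} splits into {S3,S4,S7,S8,S12} and {S11}.
Split {S3,S4,S7,S8,S12} by δ(·,q) → {S4,S7,S8} and {S3} and {S12}.
Refine {S4,S7,S8} on symbol p: members go to different blocks, giving {S4,S7} and {S8}.
Stable partition: {S4,S7} | {S6,S9} | {S2,S13} | {S10} | {S11} | {S3} | {S12} | {S8} — 8 equivalence classes.
S2 and S13 lie in the same block of the stable partition, so they are equivalent — no string distinguishes them.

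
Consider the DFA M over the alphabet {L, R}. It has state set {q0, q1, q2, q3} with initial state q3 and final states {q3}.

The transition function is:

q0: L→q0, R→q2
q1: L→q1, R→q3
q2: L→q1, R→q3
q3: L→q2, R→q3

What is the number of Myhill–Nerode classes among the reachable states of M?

2

Reachable states from the start: {q1,q2,q3}. Unreachable: {q0} — drop them.
Initial partition by acceptance: {q3} | {q1,q2}.
No further refinement is possible. Final partition (2 blocks): {q3} | {q1,q2}.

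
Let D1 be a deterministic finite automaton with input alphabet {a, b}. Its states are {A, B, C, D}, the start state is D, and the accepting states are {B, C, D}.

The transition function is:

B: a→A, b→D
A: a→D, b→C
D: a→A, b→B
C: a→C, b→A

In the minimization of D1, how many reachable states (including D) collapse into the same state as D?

2

All states are reachable from the start state.
Start with accepting vs non-accepting: {B,C,D} | {A}.
Split {B,C,D} by δ(·,a) → {B,D} and {C}.
No further refinement is possible. Final partition (3 blocks): {B,D} | {A} | {C}.
State D belongs to the block {B,D}, which has 2 states.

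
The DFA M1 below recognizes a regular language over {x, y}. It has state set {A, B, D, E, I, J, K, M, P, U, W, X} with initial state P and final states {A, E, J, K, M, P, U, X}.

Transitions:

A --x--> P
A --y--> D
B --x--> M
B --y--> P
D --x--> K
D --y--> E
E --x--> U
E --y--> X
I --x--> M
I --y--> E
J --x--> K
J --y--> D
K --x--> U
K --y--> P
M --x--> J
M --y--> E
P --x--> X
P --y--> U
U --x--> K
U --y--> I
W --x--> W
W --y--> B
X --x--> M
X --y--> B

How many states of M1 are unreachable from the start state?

Starting at P and following transitions, the reachable set is {B, D, E, I, J, K, M, P, U, X}. That leaves A, W unreachable — 2 in total.

2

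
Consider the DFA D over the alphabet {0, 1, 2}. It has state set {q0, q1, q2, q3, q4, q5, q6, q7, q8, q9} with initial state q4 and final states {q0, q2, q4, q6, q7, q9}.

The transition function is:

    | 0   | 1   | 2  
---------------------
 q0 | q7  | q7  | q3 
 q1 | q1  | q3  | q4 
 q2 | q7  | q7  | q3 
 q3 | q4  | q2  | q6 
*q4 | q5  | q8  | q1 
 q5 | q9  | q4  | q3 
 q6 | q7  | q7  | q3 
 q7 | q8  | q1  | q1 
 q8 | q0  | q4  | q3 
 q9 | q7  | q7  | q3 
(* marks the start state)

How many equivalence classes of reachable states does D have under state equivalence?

Every state is reachable, so we keep all 10.
Start with accepting vs non-accepting: {q0,q2,q4,q6,q7,q9} | {q1,q3,q5,q8}.
Refine {q0,q2,q4,q6,q7,q9} on symbol 0: members go to different blocks, giving {q0,q2,q6,q9} and {q4,q7}.
On input 0, block {q1,q3,q5,q8} splits into {q5,q8} and {q1} and {q3}.
Split {q4,q7} by δ(·,1) → {q4} and {q7}.
Stable partition: {q0,q2,q6,q9} | {q5,q8} | {q4} | {q1} | {q3} | {q7} — 6 equivalence classes.

6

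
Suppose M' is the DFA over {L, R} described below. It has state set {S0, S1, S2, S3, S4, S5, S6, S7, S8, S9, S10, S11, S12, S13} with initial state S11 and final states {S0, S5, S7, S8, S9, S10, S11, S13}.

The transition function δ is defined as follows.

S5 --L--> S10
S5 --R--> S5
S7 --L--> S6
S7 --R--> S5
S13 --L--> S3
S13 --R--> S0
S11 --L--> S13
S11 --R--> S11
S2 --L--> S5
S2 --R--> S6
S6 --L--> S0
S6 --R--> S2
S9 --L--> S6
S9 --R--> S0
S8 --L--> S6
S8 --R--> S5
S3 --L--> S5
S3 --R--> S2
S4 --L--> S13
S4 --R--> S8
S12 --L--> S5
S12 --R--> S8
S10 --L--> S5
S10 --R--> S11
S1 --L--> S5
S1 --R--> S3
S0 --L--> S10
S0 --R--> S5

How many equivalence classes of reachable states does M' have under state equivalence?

States {S1,S4,S7,S8,S9,S12} cannot be reached from the start state, so discard them.
P0 = {S0,S5,S10,S11,S13} | {S2,S3,S6}.
On input L, block {S0,S5,S10,S11,S13} splits into {S0,S5,S10,S11} and {S13}.
Split {S0,S5,S10,S11} by δ(·,L) → {S0,S5,S10} and {S11}.
Split {S0,S5,S10} by δ(·,R) → {S0,S5} and {S10}.
Stable partition: {S0,S5} | {S2,S3,S6} | {S13} | {S11} | {S10} — 5 equivalence classes.

5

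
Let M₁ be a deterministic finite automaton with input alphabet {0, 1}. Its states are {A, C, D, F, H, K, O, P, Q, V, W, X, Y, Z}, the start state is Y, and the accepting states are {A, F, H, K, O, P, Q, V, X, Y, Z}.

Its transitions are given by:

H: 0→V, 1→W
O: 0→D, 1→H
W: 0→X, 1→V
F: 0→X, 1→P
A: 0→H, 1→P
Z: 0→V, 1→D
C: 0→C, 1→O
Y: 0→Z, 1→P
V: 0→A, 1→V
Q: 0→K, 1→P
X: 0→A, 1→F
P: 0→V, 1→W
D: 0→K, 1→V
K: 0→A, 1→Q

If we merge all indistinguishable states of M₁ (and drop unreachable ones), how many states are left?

Reachable states from the start: {A,D,F,H,K,P,Q,V,W,X,Y,Z}. Unreachable: {C,O} — drop them.
P0 = {A,F,H,K,P,Q,V,X,Y,Z} | {D,W}.
Split {A,F,H,K,P,Q,V,X,Y,Z} by δ(·,1) → {A,F,K,Q,V,X,Y} and {H,P,Z}.
On input 0, block {A,F,K,Q,V,X,Y} splits into {F,K,Q,V,X} and {A,Y}.
Refine {F,K,Q,V,X} on symbol 0: members go to different blocks, giving {K,V,X} and {F,Q}.
Split {K,V,X} by δ(·,1) → {K,X} and {V}.
No further refinement is possible. Final partition (6 blocks): {K,X} | {D,W} | {H,P,Z} | {A,Y} | {F,Q} | {V}.

6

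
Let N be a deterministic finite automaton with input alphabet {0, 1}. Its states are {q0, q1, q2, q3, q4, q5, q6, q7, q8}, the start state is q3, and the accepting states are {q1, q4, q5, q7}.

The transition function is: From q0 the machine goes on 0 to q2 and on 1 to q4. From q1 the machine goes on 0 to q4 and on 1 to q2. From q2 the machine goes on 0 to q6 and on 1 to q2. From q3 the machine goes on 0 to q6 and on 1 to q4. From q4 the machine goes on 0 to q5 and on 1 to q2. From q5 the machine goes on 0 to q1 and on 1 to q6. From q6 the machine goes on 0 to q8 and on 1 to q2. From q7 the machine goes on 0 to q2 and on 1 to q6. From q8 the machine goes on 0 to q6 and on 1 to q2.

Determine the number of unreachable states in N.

No path from q3 leads to q0, q7; the other 7 states are all reachable.

2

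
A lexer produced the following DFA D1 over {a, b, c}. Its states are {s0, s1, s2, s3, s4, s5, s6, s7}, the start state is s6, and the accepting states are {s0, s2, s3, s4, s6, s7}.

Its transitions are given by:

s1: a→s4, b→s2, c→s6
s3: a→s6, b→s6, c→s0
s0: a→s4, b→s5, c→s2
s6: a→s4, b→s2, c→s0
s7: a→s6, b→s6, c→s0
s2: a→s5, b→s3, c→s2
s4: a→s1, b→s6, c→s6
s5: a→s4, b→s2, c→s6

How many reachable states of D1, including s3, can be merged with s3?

States {s7} cannot be reached from the start state, so discard them.
P0 = {s0,s2,s3,s4,s6} | {s1,s5}.
Split {s0,s2,s3,s4,s6} by δ(·,a) → {s0,s3,s6} and {s2,s4}.
Split {s0,s3,s6} by δ(·,a) → {s0,s6} and {s3}.
Split {s0,s6} by δ(·,b) → {s0} and {s6}.
On input b, block {s2,s4} splits into {s2} and {s4}.
Stable partition: {s0} | {s1,s5} | {s2} | {s3} | {s6} | {s4} — 6 equivalence classes.
The equivalence class containing s3 is {s3}, of size 1.

1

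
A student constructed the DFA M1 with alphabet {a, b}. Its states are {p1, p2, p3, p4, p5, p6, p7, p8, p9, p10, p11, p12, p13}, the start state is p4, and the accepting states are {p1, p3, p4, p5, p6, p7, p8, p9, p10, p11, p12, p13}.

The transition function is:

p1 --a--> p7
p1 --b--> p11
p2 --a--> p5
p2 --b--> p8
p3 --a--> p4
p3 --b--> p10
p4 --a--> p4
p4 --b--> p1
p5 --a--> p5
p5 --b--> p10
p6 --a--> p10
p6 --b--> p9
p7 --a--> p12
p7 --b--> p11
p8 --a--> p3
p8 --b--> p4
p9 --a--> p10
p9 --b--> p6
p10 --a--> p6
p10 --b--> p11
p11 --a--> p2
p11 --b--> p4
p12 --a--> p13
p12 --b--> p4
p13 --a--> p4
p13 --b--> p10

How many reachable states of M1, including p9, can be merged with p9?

2

Every state is reachable, so we keep all 13.
Initial partition by acceptance: {p1,p3,p4,p5,p6,p7,p8,p9,p10,p11,p12,p13} | {p2}.
Refine {p1,p3,p4,p5,p6,p7,p8,p9,p10,p11,p12,p13} on symbol a: members go to different blocks, giving {p1,p3,p4,p5,p6,p7,p8,p9,p10,p12,p13} and {p11}.
Refine {p1,p3,p4,p5,p6,p7,p8,p9,p10,p12,p13} on symbol b: members go to different blocks, giving {p3,p4,p5,p6,p8,p9,p12,p13} and {p1,p7,p10}.
Split {p3,p4,p5,p6,p8,p9,p12,p13} by δ(·,a) → {p3,p4,p5,p8,p12,p13} and {p6,p9}.
Split {p3,p4,p5,p8,p12,p13} by δ(·,b) → {p3,p4,p5,p13} and {p8,p12}.
On input a, block {p1,p7,p10} splits into {p1} and {p7} and {p10}.
On input b, block {p3,p4,p5,p13} splits into {p3,p5,p13} and {p4}.
On input a, block {p3,p5,p13} splits into {p3,p13} and {p5}.
The partition is now stable with 10 blocks: {p3,p13} | {p2} | {p11} | {p1} | {p6,p9} | {p8,p12} | {p7} | {p10} | {p4} | {p5}.
The equivalence class containing p9 is {p6,p9}, of size 2.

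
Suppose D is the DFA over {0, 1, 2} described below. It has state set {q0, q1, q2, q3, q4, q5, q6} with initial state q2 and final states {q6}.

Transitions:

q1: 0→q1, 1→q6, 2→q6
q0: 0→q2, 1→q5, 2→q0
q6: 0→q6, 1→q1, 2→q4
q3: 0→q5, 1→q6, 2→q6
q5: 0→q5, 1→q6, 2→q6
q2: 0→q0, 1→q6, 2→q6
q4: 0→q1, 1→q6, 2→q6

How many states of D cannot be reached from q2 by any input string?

No path from q2 leads to q3; the other 6 states are all reachable.

1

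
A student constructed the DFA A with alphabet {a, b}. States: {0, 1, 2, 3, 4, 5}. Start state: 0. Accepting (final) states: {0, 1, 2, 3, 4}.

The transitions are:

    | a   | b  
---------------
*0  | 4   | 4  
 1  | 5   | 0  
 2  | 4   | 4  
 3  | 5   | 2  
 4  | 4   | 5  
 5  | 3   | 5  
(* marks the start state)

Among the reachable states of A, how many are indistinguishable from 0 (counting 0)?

States {1} cannot be reached from the start state, so discard them.
P0 = {0,2,3,4} | {5}.
On input a, block {0,2,3,4} splits into {0,2,4} and {3}.
Refine {0,2,4} on symbol b: members go to different blocks, giving {0,2} and {4}.
The partition is now stable with 4 blocks: {0,2} | {5} | {3} | {4}.
State 0 belongs to the block {0,2}, which has 2 states.

2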